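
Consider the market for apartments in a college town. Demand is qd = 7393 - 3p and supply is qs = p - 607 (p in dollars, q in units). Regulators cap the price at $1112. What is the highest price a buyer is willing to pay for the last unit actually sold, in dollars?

2296

Setting quantity demanded equal to quantity supplied, 7393 - 3p = p - 607, gives p* = 2000 and q* = 1393.
Because the ceiling (1112) lies below the market-clearing price, it is binding.
At p = 1112: qd = 7393 - 3·1112 = 4057 and qs = 1112 - 607 = 505.
Only 505 units reach the market. On the demand curve, the marginal buyer's willingness to pay at q = 505 is (7393 - 505)/3 = 2296.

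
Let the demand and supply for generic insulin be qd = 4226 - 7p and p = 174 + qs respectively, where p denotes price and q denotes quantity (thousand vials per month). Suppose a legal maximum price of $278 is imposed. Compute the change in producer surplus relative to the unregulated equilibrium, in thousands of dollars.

Rearranging supply gives qs = p - 174. Without the control the market clears where 4226 - 7p = p - 174, i.e. p* = 550 and q* = 376.
The ceiling of 278 is below the equilibrium price 550, so it binds.
At p = 278: qd = 4226 - 7·278 = 2280 and qs = 278 - 174 = 104.
Producer surplus without the control is ½ · (550 - 174) · 376 = 70688.
With the ceiling, producers sell 104 units at 278, so PS = ½ · (278 - 174) · 104 = 5408.
Change in producer surplus = 5408 - 70688 = -65280.

-65280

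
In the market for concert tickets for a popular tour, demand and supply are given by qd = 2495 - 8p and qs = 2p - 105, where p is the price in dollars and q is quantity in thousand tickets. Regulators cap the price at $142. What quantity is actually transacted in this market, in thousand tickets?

179

Setting quantity demanded equal to quantity supplied, 2495 - 8p = 2p - 105, gives p* = 260 and q* = 415.
The ceiling of 142 is below the equilibrium price 260, so it binds.
At p = 142: qd = 2495 - 8·142 = 1359 and qs = 2·142 - 105 = 179.
The quantity actually transacted is the short side, supply: 179.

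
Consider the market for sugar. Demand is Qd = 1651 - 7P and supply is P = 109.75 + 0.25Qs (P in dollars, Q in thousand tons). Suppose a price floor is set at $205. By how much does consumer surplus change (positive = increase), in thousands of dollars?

Rearranging supply gives Qs = 4P - 439. Without the control the market clears where 1651 - 7P = 4P - 439, i.e. P* = 190 and Q* = 321.
The floor of 205 is above the equilibrium price 190, so it binds.
At P = 205: Qd = 1651 - 7·205 = 216 and Qs = 4·205 - 439 = 381.
Consumer surplus without the control is ½ · (1651/7 - 190) · 321 = 103041/14.
With the floor, consumers buy 216 units at 205, so CS = ½ · (1651/7 - 205) · 216 = 23328/7.
Change in consumer surplus = 23328/7 - 103041/14 = -4027.5.

-4027.5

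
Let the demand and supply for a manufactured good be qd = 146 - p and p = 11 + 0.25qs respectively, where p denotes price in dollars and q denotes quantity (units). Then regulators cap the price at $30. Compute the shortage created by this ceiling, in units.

Rearranging supply gives qs = 4p - 44. Setting quantity demanded equal to quantity supplied, 146 - p = 4p - 44, gives p* = 38 and q* = 108.
The ceiling of 30 is below the equilibrium price 38, so it binds.
At p = 30: qd = 146 - 30 = 116 and qs = 4·30 - 44 = 76.
Shortage = qd - qs = 116 - 76 = 40.

40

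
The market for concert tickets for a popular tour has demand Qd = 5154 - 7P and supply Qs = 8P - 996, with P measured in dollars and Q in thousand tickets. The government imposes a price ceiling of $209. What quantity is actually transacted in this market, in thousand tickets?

676

Without the control the market clears where 5154 - 7P = 8P - 996, i.e. P* = 410 and Q* = 2284.
Because the ceiling (209) lies below the market-clearing price, it is binding.
At P = 209: Qd = 5154 - 7·209 = 3691 and Qs = 8·209 - 996 = 676.
The quantity actually transacted is the short side, supply: 676.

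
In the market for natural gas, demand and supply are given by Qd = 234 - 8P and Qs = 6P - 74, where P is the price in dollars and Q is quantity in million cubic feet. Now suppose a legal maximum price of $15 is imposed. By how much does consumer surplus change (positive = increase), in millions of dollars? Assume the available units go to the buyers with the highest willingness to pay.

1.75

Equilibrium: 234 - 8P = 6P - 74, so 308 = 14P and P* = 22, Q* = 58.
Because the ceiling (15) lies below the market-clearing price, it is binding.
At P = 15: Qd = 234 - 8·15 = 114 and Qs = 6·15 - 74 = 16.
Consumer surplus without the control is ½ · (29.25 - 22) · 58 = 210.25.
With the ceiling, 16 units are sold at 15 (assume they go to the highest-value buyers). The demand price at Q = 16 is 27.25, so CS = ½ · [(29.25 - 15) + (27.25 - 15)] · 16 = 212.
Change in consumer surplus = 212 - 210.25 = 1.75.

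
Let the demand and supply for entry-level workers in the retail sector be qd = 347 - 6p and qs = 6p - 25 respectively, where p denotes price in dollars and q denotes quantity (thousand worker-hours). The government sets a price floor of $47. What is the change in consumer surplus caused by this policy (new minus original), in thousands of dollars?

-1808

Without the control the market clears where 347 - 6p = 6p - 25, i.e. p* = 31 and q* = 161.
The floor of 47 is above the equilibrium price 31, so it binds.
At p = 47: qd = 347 - 6·47 = 65 and qs = 6·47 - 25 = 257.
Consumer surplus without the control is ½ · (347/6 - 31) · 161 = 25921/12.
With the floor, consumers buy 65 units at 47, so CS = ½ · (347/6 - 47) · 65 = 4225/12.
Change in consumer surplus = 4225/12 - 25921/12 = -1808.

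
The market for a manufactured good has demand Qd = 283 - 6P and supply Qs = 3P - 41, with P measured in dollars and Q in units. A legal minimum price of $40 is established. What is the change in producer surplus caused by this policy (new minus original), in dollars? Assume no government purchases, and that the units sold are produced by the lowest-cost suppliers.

Without the control the market clears where 283 - 6P = 3P - 41, i.e. P* = 36 and Q* = 67.
The floor of 40 is above the equilibrium price 36, so it binds.
At P = 40: Qd = 283 - 6·40 = 43 and Qs = 3·40 - 41 = 79.
Producer surplus without the control is ½ · (36 - 41/3) · 67 = 4489/6.
With the floor, 43 units are sold at 40. The supply price at Q = 43 is 28, so PS = ½ · [(40 - 41/3) + (40 - 28)] · 43 = 4945/6.
Change in producer surplus = 4945/6 - 4489/6 = 76.

76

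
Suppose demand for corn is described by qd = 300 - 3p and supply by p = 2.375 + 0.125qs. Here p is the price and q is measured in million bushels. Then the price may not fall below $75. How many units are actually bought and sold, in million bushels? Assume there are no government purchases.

Rearranging supply gives qs = 8p - 19. Without the control the market clears where 300 - 3p = 8p - 19, i.e. p* = 29 and q* = 213.
Because the floor (75) lies above the market-clearing price, it is binding.
At p = 75: qd = 300 - 3·75 = 75 and qs = 8·75 - 19 = 581.
The quantity actually transacted is the short side, demand: 75.

75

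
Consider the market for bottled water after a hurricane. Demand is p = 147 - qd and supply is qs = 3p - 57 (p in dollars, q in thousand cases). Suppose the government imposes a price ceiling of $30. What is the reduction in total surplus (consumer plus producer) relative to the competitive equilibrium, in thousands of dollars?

2646

Rearranging demand gives qd = 147 - p. Setting quantity demanded equal to quantity supplied, 147 - p = 3p - 57, gives p* = 51 and q* = 96.
Because the ceiling (30) lies below the market-clearing price, it is binding.
At p = 30: qd = 147 - 30 = 117 and qs = 3·30 - 57 = 33.
Quantity traded falls to 33. At q = 33 the demand price is 147 - 33 = 114 and the supply price is (57 + 33)/3 = 30.
Deadweight loss = ½ · (114 - 30) · (96 - 33) = ½ · 84 · 63 = 2646.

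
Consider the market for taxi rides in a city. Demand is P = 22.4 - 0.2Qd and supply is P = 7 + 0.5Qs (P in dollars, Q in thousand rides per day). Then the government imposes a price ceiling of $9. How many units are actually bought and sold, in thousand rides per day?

Rearranging demand gives Qd = 112 - 5P; rearranging supply gives Qs = 2P - 14. Setting quantity demanded equal to quantity supplied, 112 - 5P = 2P - 14, gives P* = 18 and Q* = 22.
Since 9 < 18, the ceiling is binding.
At P = 9: Qd = 112 - 5·9 = 67 and Qs = 2·9 - 14 = 4.
The quantity actually transacted is the short side, supply: 4.

4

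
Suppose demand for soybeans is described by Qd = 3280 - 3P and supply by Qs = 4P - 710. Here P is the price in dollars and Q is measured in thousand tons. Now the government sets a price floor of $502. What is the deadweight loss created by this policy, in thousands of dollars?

0

Equilibrium: 3280 - 3P = 4P - 710, so 3990 = 7P and P* = 570, Q* = 1570.
The floor of 502 is below the equilibrium price 570, so it is not binding; the market clears at P* = 570, Q* = 1570.
Since the control does not bind, no trades are prevented and deadweight loss is zero.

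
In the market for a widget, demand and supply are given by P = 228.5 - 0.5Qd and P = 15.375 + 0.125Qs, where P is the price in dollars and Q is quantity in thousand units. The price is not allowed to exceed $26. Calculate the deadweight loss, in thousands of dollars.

20480

Rearranging demand gives Qd = 457 - 2P; rearranging supply gives Qs = 8P - 123. In a free market, 457 - 2P = 8P - 123 gives the equilibrium P* = 58, Q* = 341.
The ceiling of 26 is below the equilibrium price 58, so it binds.
At P = 26: Qd = 457 - 2·26 = 405 and Qs = 8·26 - 123 = 85.
Quantity traded falls to 85. At Q = 85 the demand price is (457 - 85)/2 = 186 and the supply price is (123 + 85)/8 = 26.
Deadweight loss = ½ · (186 - 26) · (341 - 85) = ½ · 160 · 256 = 20480.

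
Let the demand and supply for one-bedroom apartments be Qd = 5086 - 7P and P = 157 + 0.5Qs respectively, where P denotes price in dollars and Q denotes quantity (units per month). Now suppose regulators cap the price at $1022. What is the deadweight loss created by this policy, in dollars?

0

Rearranging supply gives Qs = 2P - 314. Without the control the market clears where 5086 - 7P = 2P - 314, i.e. P* = 600 and Q* = 886.
The ceiling of 1022 is above the equilibrium price 600, so it is not binding; the market clears at P* = 600, Q* = 886.
Since the control does not bind, no trades are prevented and deadweight loss is zero.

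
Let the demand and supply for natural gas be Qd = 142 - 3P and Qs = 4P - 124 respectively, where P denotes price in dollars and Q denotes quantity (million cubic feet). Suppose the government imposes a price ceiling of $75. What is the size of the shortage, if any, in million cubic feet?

0

Setting quantity demanded equal to quantity supplied, 142 - 3P = 4P - 124, gives P* = 38 and Q* = 28.
The ceiling of 75 is above the equilibrium price 38, so it is not binding; the market clears at P* = 38, Q* = 28.
Since the control does not bind, there is no shortage.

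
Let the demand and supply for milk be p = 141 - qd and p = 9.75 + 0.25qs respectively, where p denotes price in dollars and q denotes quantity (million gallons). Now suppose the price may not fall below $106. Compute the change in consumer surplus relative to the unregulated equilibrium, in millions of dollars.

Rearranging demand gives qd = 141 - p; rearranging supply gives qs = 4p - 39. In a free market, 141 - p = 4p - 39 gives the equilibrium p* = 36, q* = 105.
Because the floor (106) lies above the market-clearing price, it is binding.
At p = 106: qd = 141 - 106 = 35 and qs = 4·106 - 39 = 385.
Consumer surplus without the control is ½ · (141 - 36) · 105 = 5512.5.
With the floor, consumers buy 35 units at 106, so CS = ½ · (141 - 106) · 35 = 612.5.
Change in consumer surplus = 612.5 - 5512.5 = -4900.

-4900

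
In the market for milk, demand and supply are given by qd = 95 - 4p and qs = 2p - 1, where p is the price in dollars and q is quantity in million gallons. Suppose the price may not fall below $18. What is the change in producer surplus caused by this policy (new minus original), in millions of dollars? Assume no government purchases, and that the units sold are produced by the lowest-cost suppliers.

30

In a free market, 95 - 4p = 2p - 1 gives the equilibrium p* = 16, q* = 31.
The floor of 18 is above the equilibrium price 16, so it binds.
At p = 18: qd = 95 - 4·18 = 23 and qs = 2·18 - 1 = 35.
Producer surplus without the control is ½ · (16 - 0.5) · 31 = 240.25.
With the floor, 23 units are sold at 18. The supply price at q = 23 is 12, so PS = ½ · [(18 - 0.5) + (18 - 12)] · 23 = 270.25.
Change in producer surplus = 270.25 - 240.25 = 30.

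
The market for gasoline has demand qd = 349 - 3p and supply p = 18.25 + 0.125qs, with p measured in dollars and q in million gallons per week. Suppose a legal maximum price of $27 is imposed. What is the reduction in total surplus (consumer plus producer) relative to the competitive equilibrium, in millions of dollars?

4752

Rearranging supply gives qs = 8p - 146. Without the control the market clears where 349 - 3p = 8p - 146, i.e. p* = 45 and q* = 214.
The ceiling of 27 is below the equilibrium price 45, so it binds.
At p = 27: qd = 349 - 3·27 = 268 and qs = 8·27 - 146 = 70.
Quantity traded falls to 70. At q = 70 the demand price is (349 - 70)/3 = 93 and the supply price is (146 + 70)/8 = 27.
Deadweight loss = ½ · (93 - 27) · (214 - 70) = ½ · 66 · 144 = 4752.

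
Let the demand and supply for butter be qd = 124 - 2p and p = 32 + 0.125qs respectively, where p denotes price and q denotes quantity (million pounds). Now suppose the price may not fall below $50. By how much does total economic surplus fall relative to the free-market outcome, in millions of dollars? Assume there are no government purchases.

Rearranging supply gives qs = 8p - 256. Setting quantity demanded equal to quantity supplied, 124 - 2p = 8p - 256, gives p* = 38 and q* = 48.
The floor of 50 is above the equilibrium price 38, so it binds.
At p = 50: qd = 124 - 2·50 = 24 and qs = 8·50 - 256 = 144.
Quantity traded falls to 24. At q = 24 the demand price is (124 - 24)/2 = 50 and the supply price is (256 + 24)/8 = 35.
Deadweight loss = ½ · (50 - 35) · (48 - 24) = ½ · 15 · 24 = 180.

180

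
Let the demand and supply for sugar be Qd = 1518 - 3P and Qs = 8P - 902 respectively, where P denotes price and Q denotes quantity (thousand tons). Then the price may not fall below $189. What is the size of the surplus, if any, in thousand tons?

0

Equilibrium: 1518 - 3P = 8P - 902, so 2420 = 11P and P* = 220, Q* = 858.
The floor of 189 is below the equilibrium price 220, so it is not binding; the market clears at P* = 220, Q* = 858.
Since the control does not bind, there is no surplus.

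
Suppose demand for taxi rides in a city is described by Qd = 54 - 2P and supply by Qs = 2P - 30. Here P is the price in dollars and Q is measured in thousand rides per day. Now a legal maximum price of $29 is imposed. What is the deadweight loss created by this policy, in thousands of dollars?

Setting quantity demanded equal to quantity supplied, 54 - 2P = 2P - 30, gives P* = 21 and Q* = 12.
The ceiling of 29 is above the equilibrium price 21, so it is not binding; the market clears at P* = 21, Q* = 12.
Since the control does not bind, no trades are prevented and deadweight loss is zero.

0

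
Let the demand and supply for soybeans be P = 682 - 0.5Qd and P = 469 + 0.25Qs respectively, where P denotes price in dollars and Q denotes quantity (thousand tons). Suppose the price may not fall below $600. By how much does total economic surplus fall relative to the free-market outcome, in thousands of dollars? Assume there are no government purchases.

Rearranging demand gives Qd = 1364 - 2P; rearranging supply gives Qs = 4P - 1876. Without the control the market clears where 1364 - 2P = 4P - 1876, i.e. P* = 540 and Q* = 284.
Because the floor (600) lies above the market-clearing price, it is binding.
At P = 600: Qd = 1364 - 2·600 = 164 and Qs = 4·600 - 1876 = 524.
Quantity traded falls to 164. At Q = 164 the demand price is (1364 - 164)/2 = 600 and the supply price is (1876 + 164)/4 = 510.
Deadweight loss = ½ · (600 - 510) · (284 - 164) = ½ · 90 · 120 = 5400.

5400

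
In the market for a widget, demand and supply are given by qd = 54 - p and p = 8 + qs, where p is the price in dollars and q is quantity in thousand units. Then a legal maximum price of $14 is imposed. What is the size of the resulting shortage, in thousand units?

Rearranging supply gives qs = p - 8. Setting quantity demanded equal to quantity supplied, 54 - p = p - 8, gives p* = 31 and q* = 23.
Because the ceiling (14) lies below the market-clearing price, it is binding.
At p = 14: qd = 54 - 14 = 40 and qs = 14 - 8 = 6.
Shortage = qd - qs = 40 - 6 = 34.

34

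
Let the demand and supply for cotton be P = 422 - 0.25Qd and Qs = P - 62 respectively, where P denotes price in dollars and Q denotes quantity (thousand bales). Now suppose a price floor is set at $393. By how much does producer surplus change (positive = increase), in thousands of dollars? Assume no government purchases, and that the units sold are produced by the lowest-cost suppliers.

-9804

Rearranging demand gives Qd = 1688 - 4P. Equilibrium: 1688 - 4P = P - 62, so 1750 = 5P and P* = 350, Q* = 288.
Since 393 > 350, the floor is binding.
At P = 393: Qd = 1688 - 4·393 = 116 and Qs = 393 - 62 = 331.
Producer surplus without the control is ½ · (350 - 62) · 288 = 41472.
With the floor, 116 units are sold at 393. The supply price at Q = 116 is 178, so PS = ½ · [(393 - 62) + (393 - 178)] · 116 = 31668.
Change in producer surplus = 31668 - 41472 = -9804.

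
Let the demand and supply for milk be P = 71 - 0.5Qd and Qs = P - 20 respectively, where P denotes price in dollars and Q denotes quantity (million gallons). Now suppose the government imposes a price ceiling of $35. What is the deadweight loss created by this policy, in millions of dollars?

Rearranging demand gives Qd = 142 - 2P. Setting quantity demanded equal to quantity supplied, 142 - 2P = P - 20, gives P* = 54 and Q* = 34.
The ceiling of 35 is below the equilibrium price 54, so it binds.
At P = 35: Qd = 142 - 2·35 = 72 and Qs = 35 - 20 = 15.
Quantity traded falls to 15. At Q = 15 the demand price is (142 - 15)/2 = 63.5 and the supply price is 20 + 15 = 35.
Deadweight loss = ½ · (63.5 - 35) · (34 - 15) = ½ · 28.5 · 19 = 270.75.

270.75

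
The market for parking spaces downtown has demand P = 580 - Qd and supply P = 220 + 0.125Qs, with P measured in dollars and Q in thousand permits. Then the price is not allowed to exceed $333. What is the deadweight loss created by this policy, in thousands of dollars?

0

Rearranging demand gives Qd = 580 - P; rearranging supply gives Qs = 8P - 1760. Without the control the market clears where 580 - P = 8P - 1760, i.e. P* = 260 and Q* = 320.
The ceiling of 333 is above the equilibrium price 260, so it is not binding; the market clears at P* = 260, Q* = 320.
Since the control does not bind, no trades are prevented and deadweight loss is zero.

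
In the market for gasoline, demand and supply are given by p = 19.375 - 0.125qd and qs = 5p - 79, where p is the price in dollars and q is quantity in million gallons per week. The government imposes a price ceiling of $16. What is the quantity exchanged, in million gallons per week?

1

Rearranging demand gives qd = 155 - 8p. Equilibrium: 155 - 8p = 5p - 79, so 234 = 13p and p* = 18, q* = 11.
The ceiling of 16 is below the equilibrium price 18, so it binds.
At p = 16: qd = 155 - 8·16 = 27 and qs = 5·16 - 79 = 1.
The quantity actually transacted is the short side, supply: 1.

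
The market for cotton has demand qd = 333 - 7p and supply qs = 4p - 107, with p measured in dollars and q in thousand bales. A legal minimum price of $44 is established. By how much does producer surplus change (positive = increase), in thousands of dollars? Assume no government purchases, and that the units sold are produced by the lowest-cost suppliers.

Equilibrium: 333 - 7p = 4p - 107, so 440 = 11p and p* = 40, q* = 53.
Since 44 > 40, the floor is binding.
At p = 44: qd = 333 - 7·44 = 25 and qs = 4·44 - 107 = 69.
Producer surplus without the control is ½ · (40 - 26.75) · 53 = 351.125.
With the floor, 25 units are sold at 44. The supply price at q = 25 is 33, so PS = ½ · [(44 - 26.75) + (44 - 33)] · 25 = 353.125.
Change in producer surplus = 353.125 - 351.125 = 2.

2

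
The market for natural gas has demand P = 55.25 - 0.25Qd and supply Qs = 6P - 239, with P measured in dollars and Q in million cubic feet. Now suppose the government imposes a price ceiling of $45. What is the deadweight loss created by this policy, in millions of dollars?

7.5

Rearranging demand gives Qd = 221 - 4P. Equilibrium: 221 - 4P = 6P - 239, so 460 = 10P and P* = 46, Q* = 37.
The ceiling of 45 is below the equilibrium price 46, so it binds.
At P = 45: Qd = 221 - 4·45 = 41 and Qs = 6·45 - 239 = 31.
Quantity traded falls to 31. At Q = 31 the demand price is (221 - 31)/4 = 47.5 and the supply price is (239 + 31)/6 = 45.
Deadweight loss = ½ · (47.5 - 45) · (37 - 31) = ½ · 2.5 · 6 = 7.5.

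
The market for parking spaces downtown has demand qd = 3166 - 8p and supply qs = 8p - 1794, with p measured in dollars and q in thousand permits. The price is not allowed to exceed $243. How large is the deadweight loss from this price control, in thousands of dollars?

35912

Without the control the market clears where 3166 - 8p = 8p - 1794, i.e. p* = 310 and q* = 686.
Since 243 < 310, the ceiling is binding.
At p = 243: qd = 3166 - 8·243 = 1222 and qs = 8·243 - 1794 = 150.
Quantity traded falls to 150. At q = 150 the demand price is (3166 - 150)/8 = 377 and the supply price is (1794 + 150)/8 = 243.
Deadweight loss = ½ · (377 - 243) · (686 - 150) = ½ · 134 · 536 = 35912.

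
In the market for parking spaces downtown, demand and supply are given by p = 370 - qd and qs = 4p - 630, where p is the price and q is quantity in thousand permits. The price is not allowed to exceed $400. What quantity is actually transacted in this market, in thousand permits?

Rearranging demand gives qd = 370 - p. Equilibrium: 370 - p = 4p - 630, so 1000 = 5p and p* = 200, q* = 170.
Since 400 is above p* = 200, the ceiling does not bind and the free-market outcome prevails.

170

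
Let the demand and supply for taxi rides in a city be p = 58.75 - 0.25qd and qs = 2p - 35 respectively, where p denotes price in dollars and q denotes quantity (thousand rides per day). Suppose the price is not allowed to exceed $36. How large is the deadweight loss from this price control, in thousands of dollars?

121.5

Rearranging demand gives qd = 235 - 4p. Equilibrium: 235 - 4p = 2p - 35, so 270 = 6p and p* = 45, q* = 55.
The ceiling of 36 is below the equilibrium price 45, so it binds.
At p = 36: qd = 235 - 4·36 = 91 and qs = 2·36 - 35 = 37.
Quantity traded falls to 37. At q = 37 the demand price is (235 - 37)/4 = 49.5 and the supply price is (35 + 37)/2 = 36.
Deadweight loss = ½ · (49.5 - 36) · (55 - 37) = ½ · 13.5 · 18 = 121.5.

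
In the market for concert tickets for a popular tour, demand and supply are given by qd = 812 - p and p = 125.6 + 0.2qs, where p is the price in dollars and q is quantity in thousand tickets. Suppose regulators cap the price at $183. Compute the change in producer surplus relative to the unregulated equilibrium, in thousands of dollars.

Rearranging supply gives qs = 5p - 628. Setting quantity demanded equal to quantity supplied, 812 - p = 5p - 628, gives p* = 240 and q* = 572.
Since 183 < 240, the ceiling is binding.
At p = 183: qd = 812 - 183 = 629 and qs = 5·183 - 628 = 287.
Producer surplus without the control is ½ · (240 - 125.6) · 572 = 32718.4.
With the ceiling, producers sell 287 units at 183, so PS = ½ · (183 - 125.6) · 287 = 8236.9.
Change in producer surplus = 8236.9 - 32718.4 = -24481.5.

-24481.5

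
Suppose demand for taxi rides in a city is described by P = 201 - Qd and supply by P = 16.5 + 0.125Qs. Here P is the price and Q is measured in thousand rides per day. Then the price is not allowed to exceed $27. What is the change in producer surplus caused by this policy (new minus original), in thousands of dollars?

Rearranging demand gives Qd = 201 - P; rearranging supply gives Qs = 8P - 132. Equilibrium: 201 - P = 8P - 132, so 333 = 9P and P* = 37, Q* = 164.
Because the ceiling (27) lies below the market-clearing price, it is binding.
At P = 27: Qd = 201 - 27 = 174 and Qs = 8·27 - 132 = 84.
Producer surplus without the control is ½ · (37 - 16.5) · 164 = 1681.
With the ceiling, producers sell 84 units at 27, so PS = ½ · (27 - 16.5) · 84 = 441.
Change in producer surplus = 441 - 1681 = -1240.

-1240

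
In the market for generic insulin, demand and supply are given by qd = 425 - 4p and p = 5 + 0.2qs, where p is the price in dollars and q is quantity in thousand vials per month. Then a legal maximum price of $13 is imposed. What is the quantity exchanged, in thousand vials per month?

Rearranging supply gives qs = 5p - 25. Setting quantity demanded equal to quantity supplied, 425 - 4p = 5p - 25, gives p* = 50 and q* = 225.
The ceiling of 13 is below the equilibrium price 50, so it binds.
At p = 13: qd = 425 - 4·13 = 373 and qs = 5·13 - 25 = 40.
The quantity actually transacted is the short side, supply: 40.

40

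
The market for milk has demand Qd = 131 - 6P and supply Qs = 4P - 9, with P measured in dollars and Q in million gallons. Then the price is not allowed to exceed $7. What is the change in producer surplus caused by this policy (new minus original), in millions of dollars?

In a free market, 131 - 6P = 4P - 9 gives the equilibrium P* = 14, Q* = 47.
The ceiling of 7 is below the equilibrium price 14, so it binds.
At P = 7: Qd = 131 - 6·7 = 89 and Qs = 4·7 - 9 = 19.
Producer surplus without the control is ½ · (14 - 2.25) · 47 = 276.125.
With the ceiling, producers sell 19 units at 7, so PS = ½ · (7 - 2.25) · 19 = 45.125.
Change in producer surplus = 45.125 - 276.125 = -231.

-231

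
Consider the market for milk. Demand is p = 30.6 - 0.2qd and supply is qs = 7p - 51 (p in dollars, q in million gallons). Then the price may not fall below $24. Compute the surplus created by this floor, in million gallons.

84

Rearranging demand gives qd = 153 - 5p. Equilibrium: 153 - 5p = 7p - 51, so 204 = 12p and p* = 17, q* = 68.
Because the floor (24) lies above the market-clearing price, it is binding.
At p = 24: qd = 153 - 5·24 = 33 and qs = 7·24 - 51 = 117.
Surplus = qs - qd = 117 - 33 = 84.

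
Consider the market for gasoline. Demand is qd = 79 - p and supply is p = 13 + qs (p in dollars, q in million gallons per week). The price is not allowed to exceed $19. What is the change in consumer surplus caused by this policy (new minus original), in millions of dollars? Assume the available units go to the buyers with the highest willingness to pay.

Rearranging supply gives qs = p - 13. In a free market, 79 - p = p - 13 gives the equilibrium p* = 46, q* = 33.
Since 19 < 46, the ceiling is binding.
At p = 19: qd = 79 - 19 = 60 and qs = 19 - 13 = 6.
Consumer surplus without the control is ½ · (79 - 46) · 33 = 544.5.
With the ceiling, 6 units are sold at 19 (assume they go to the highest-value buyers). The demand price at q = 6 is 73, so CS = ½ · [(79 - 19) + (73 - 19)] · 6 = 342.
Change in consumer surplus = 342 - 544.5 = -202.5.

-202.5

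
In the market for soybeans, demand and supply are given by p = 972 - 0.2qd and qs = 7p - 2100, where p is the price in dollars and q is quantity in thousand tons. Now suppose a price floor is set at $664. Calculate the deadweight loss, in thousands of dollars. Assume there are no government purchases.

Rearranging demand gives qd = 4860 - 5p. Equilibrium: 4860 - 5p = 7p - 2100, so 6960 = 12p and p* = 580, q* = 1960.
Since 664 > 580, the floor is binding.
At p = 664: qd = 4860 - 5·664 = 1540 and qs = 7·664 - 2100 = 2548.
Quantity traded falls to 1540. At q = 1540 the demand price is (4860 - 1540)/5 = 664 and the supply price is (2100 + 1540)/7 = 520.
Deadweight loss = ½ · (664 - 520) · (1960 - 1540) = ½ · 144 · 420 = 30240.

30240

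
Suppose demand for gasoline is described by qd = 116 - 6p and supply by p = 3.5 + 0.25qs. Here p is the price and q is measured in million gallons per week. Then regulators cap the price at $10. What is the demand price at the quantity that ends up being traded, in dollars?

Rearranging supply gives qs = 4p - 14. Equilibrium: 116 - 6p = 4p - 14, so 130 = 10p and p* = 13, q* = 38.
The ceiling of 10 is below the equilibrium price 13, so it binds.
At p = 10: qd = 116 - 6·10 = 56 and qs = 4·10 - 14 = 26.
Only 26 units reach the market. On the demand curve, the marginal buyer's willingness to pay at q = 26 is (116 - 26)/6 = 15.

15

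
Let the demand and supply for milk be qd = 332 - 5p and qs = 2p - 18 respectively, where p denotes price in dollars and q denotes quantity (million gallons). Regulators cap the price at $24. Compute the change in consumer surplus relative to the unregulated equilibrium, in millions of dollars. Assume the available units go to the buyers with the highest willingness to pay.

In a free market, 332 - 5p = 2p - 18 gives the equilibrium p* = 50, q* = 82.
The ceiling of 24 is below the equilibrium price 50, so it binds.
At p = 24: qd = 332 - 5·24 = 212 and qs = 2·24 - 18 = 30.
Consumer surplus without the control is ½ · (66.4 - 50) · 82 = 672.4.
With the ceiling, 30 units are sold at 24 (assume they go to the highest-value buyers). The demand price at q = 30 is 60.4, so CS = ½ · [(66.4 - 24) + (60.4 - 24)] · 30 = 1182.
Change in consumer surplus = 1182 - 672.4 = 509.6.

509.6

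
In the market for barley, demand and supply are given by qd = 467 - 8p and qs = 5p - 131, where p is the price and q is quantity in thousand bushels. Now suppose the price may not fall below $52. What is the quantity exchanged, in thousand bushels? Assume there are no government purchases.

Equilibrium: 467 - 8p = 5p - 131, so 598 = 13p and p* = 46, q* = 99.
Because the floor (52) lies above the market-clearing price, it is binding.
At p = 52: qd = 467 - 8·52 = 51 and qs = 5·52 - 131 = 129.
The quantity actually transacted is the short side, demand: 51.

51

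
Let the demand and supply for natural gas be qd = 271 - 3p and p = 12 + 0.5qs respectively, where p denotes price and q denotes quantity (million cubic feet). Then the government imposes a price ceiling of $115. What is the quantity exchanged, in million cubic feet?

Rearranging supply gives qs = 2p - 24. Equilibrium: 271 - 3p = 2p - 24, so 295 = 5p and p* = 59, q* = 94.
Since 115 is above p* = 59, the ceiling does not bind and the free-market outcome prevails.

94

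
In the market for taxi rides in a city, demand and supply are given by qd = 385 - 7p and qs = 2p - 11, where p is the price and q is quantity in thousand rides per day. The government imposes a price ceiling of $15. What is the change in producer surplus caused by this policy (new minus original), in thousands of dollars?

Equilibrium: 385 - 7p = 2p - 11, so 396 = 9p and p* = 44, q* = 77.
The ceiling of 15 is below the equilibrium price 44, so it binds.
At p = 15: qd = 385 - 7·15 = 280 and qs = 2·15 - 11 = 19.
Producer surplus without the control is ½ · (44 - 5.5) · 77 = 1482.25.
With the ceiling, producers sell 19 units at 15, so PS = ½ · (15 - 5.5) · 19 = 90.25.
Change in producer surplus = 90.25 - 1482.25 = -1392.

-1392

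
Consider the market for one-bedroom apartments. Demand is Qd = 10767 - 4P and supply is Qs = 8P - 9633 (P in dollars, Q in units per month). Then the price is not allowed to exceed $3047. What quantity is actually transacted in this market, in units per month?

3967

Setting quantity demanded equal to quantity supplied, 10767 - 4P = 8P - 9633, gives P* = 1700 and Q* = 3967.
Since 3047 is above P* = 1700, the ceiling does not bind and the free-market outcome prevails.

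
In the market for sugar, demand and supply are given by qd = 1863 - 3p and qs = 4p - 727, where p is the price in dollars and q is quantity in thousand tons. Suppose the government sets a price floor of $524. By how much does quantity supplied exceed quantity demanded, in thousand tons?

1078

In a free market, 1863 - 3p = 4p - 727 gives the equilibrium p* = 370, q* = 753.
Because the floor (524) lies above the market-clearing price, it is binding.
At p = 524: qd = 1863 - 3·524 = 291 and qs = 4·524 - 727 = 1369.
Surplus = qs - qd = 1369 - 291 = 1078.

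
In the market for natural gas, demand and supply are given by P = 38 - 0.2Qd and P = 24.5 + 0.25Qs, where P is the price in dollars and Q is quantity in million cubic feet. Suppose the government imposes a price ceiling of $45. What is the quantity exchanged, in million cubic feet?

Rearranging demand gives Qd = 190 - 5P; rearranging supply gives Qs = 4P - 98. Setting quantity demanded equal to quantity supplied, 190 - 5P = 4P - 98, gives P* = 32 and Q* = 30.
Since 45 is above P* = 32, the ceiling does not bind and the free-market outcome prevails.

30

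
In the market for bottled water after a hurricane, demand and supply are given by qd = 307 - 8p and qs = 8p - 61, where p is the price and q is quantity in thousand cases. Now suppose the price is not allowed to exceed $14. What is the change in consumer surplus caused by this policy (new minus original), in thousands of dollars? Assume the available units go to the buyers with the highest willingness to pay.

135

Equilibrium: 307 - 8p = 8p - 61, so 368 = 16p and p* = 23, q* = 123.
The ceiling of 14 is below the equilibrium price 23, so it binds.
At p = 14: qd = 307 - 8·14 = 195 and qs = 8·14 - 61 = 51.
Consumer surplus without the control is ½ · (38.375 - 23) · 123 = 945.5625.
With the ceiling, 51 units are sold at 14 (assume they go to the highest-value buyers). The demand price at q = 51 is 32, so CS = ½ · [(38.375 - 14) + (32 - 14)] · 51 = 1080.5625.
Change in consumer surplus = 1080.5625 - 945.5625 = 135.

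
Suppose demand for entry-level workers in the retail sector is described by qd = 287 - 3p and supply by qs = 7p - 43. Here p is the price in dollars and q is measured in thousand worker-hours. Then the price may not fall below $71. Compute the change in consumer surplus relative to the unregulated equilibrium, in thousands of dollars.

-4978

Equilibrium: 287 - 3p = 7p - 43, so 330 = 10p and p* = 33, q* = 188.
Since 71 > 33, the floor is binding.
At p = 71: qd = 287 - 3·71 = 74 and qs = 7·71 - 43 = 454.
Consumer surplus without the control is ½ · (287/3 - 33) · 188 = 17672/3.
With the floor, consumers buy 74 units at 71, so CS = ½ · (287/3 - 71) · 74 = 2738/3.
Change in consumer surplus = 2738/3 - 17672/3 = -4978.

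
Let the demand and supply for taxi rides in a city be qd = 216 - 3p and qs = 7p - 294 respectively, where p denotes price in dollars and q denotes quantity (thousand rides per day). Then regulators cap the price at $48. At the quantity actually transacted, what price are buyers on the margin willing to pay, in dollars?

58

Setting quantity demanded equal to quantity supplied, 216 - 3p = 7p - 294, gives p* = 51 and q* = 63.
The ceiling of 48 is below the equilibrium price 51, so it binds.
At p = 48: qd = 216 - 3·48 = 72 and qs = 7·48 - 294 = 42.
Only 42 units reach the market. On the demand curve, the marginal buyer's willingness to pay at q = 42 is (216 - 42)/3 = 58.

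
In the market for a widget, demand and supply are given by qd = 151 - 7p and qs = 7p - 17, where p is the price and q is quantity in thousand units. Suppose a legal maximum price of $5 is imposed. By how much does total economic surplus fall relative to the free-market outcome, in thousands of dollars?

Without the control the market clears where 151 - 7p = 7p - 17, i.e. p* = 12 and q* = 67.
Since 5 < 12, the ceiling is binding.
At p = 5: qd = 151 - 7·5 = 116 and qs = 7·5 - 17 = 18.
Quantity traded falls to 18. At q = 18 the demand price is (151 - 18)/7 = 19 and the supply price is (17 + 18)/7 = 5.
Deadweight loss = ½ · (19 - 5) · (67 - 18) = ½ · 14 · 49 = 343.

343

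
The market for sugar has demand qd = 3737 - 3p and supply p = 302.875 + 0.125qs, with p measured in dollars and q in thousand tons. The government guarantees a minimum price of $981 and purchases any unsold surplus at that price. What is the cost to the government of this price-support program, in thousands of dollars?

Rearranging supply gives qs = 8p - 2423. Equilibrium: 3737 - 3p = 8p - 2423, so 6160 = 11p and p* = 560, q* = 2057.
The floor of 981 is above the equilibrium price 560, so it binds.
At p = 981: qd = 3737 - 3·981 = 794 and qs = 8·981 - 2423 = 5425.
Surplus = qs - qd = 4631.
Government expenditure = surplus × support price = 4631 × 981 = 4543011.

4543011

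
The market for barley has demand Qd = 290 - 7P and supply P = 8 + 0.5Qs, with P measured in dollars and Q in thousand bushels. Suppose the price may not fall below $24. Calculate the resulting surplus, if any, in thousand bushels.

Rearranging supply gives Qs = 2P - 16. Setting quantity demanded equal to quantity supplied, 290 - 7P = 2P - 16, gives P* = 34 and Q* = 52.
Since 24 is below P* = 34, the floor does not bind and the free-market outcome prevails.
Since the control does not bind, there is no surplus.

0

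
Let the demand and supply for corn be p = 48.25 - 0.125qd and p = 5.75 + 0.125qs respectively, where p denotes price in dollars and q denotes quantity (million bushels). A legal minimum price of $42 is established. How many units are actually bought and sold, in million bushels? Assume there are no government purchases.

Rearranging demand gives qd = 386 - 8p; rearranging supply gives qs = 8p - 46. Setting quantity demanded equal to quantity supplied, 386 - 8p = 8p - 46, gives p* = 27 and q* = 170.
Since 42 > 27, the floor is binding.
At p = 42: qd = 386 - 8·42 = 50 and qs = 8·42 - 46 = 290.
The quantity actually transacted is the short side, demand: 50.

50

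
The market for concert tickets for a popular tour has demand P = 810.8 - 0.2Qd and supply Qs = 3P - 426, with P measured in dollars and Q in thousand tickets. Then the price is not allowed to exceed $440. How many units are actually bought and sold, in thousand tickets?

Rearranging demand gives Qd = 4054 - 5P. Without the control the market clears where 4054 - 5P = 3P - 426, i.e. P* = 560 and Q* = 1254.
Because the ceiling (440) lies below the market-clearing price, it is binding.
At P = 440: Qd = 4054 - 5·440 = 1854 and Qs = 3·440 - 426 = 894.
The quantity actually transacted is the short side, supply: 894.

894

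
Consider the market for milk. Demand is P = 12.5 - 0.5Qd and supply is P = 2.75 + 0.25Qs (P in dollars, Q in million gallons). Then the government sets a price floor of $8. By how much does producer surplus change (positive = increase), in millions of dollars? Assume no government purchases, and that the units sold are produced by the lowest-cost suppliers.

16

Rearranging demand gives Qd = 25 - 2P; rearranging supply gives Qs = 4P - 11. Equilibrium: 25 - 2P = 4P - 11, so 36 = 6P and P* = 6, Q* = 13.
Because the floor (8) lies above the market-clearing price, it is binding.
At P = 8: Qd = 25 - 2·8 = 9 and Qs = 4·8 - 11 = 21.
Producer surplus without the control is ½ · (6 - 2.75) · 13 = 21.125.
With the floor, 9 units are sold at 8. The supply price at Q = 9 is 5, so PS = ½ · [(8 - 2.75) + (8 - 5)] · 9 = 37.125.
Change in producer surplus = 37.125 - 21.125 = 16.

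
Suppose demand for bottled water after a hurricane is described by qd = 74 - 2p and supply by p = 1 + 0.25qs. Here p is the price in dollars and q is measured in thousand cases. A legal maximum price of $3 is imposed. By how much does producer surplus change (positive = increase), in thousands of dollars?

Rearranging supply gives qs = 4p - 4. In a free market, 74 - 2p = 4p - 4 gives the equilibrium p* = 13, q* = 48.
The ceiling of 3 is below the equilibrium price 13, so it binds.
At p = 3: qd = 74 - 2·3 = 68 and qs = 4·3 - 4 = 8.
Producer surplus without the control is ½ · (13 - 1) · 48 = 288.
With the ceiling, producers sell 8 units at 3, so PS = ½ · (3 - 1) · 8 = 8.
Change in producer surplus = 8 - 288 = -280.

-280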